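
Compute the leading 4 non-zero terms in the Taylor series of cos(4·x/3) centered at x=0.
-256·x^6/32805 + 32·x^4/243 - 8·x^2/9 + 1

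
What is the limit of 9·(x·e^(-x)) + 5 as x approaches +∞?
Evaluate the dominant behaviour as x → +∞; each term tends to a finite value or vanishes.
Limit = 5.

Final answer: 5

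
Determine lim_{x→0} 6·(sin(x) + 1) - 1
Direct substitution at x = 0 gives 5.

Final answer: 5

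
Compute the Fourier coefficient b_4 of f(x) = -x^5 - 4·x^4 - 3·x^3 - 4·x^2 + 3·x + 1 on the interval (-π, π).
b_4 = (1/π) ∫_{-π}^{π} f(x)·sin(4x) dx.
Evaluate the integral (use parity and integration by parts as needed): b_4 = -117/64 + 7·π^2/8 + π^4/2.

Final answer: -117/64 + 7·π^2/8 + π^4/2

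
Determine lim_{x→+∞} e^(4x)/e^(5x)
This is an ∞/∞ indeterminate form as x → +∞.
Rewrite e^(4x)/e^(5x) = e^((4−5)x) = e^(-x); the exponent coefficient is -1 < 0 so e^(-x) → 0.
Limit = 0.

Final answer: 0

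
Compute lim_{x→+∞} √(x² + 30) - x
This is an ∞ − ∞ indeterminate form.
Multiply and divide by the conjugate √(x²+30) + x; the x² terms cancel, leaving 30/(√(x²+30)+x) → 0.
Limit = 0.

Final answer: 0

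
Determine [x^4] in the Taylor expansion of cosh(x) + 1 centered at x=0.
Expand to order 4: cosh(x) + 1 = x^4/24 + x^2/2 + 2 + O(x^5).
The coefficient of x^4 is 1/24.

Final answer: 1/24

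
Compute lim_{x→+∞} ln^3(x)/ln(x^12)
This is an ∞/∞ indeterminate form as x → +∞.
Write ln(x^12) = 12·ln(x), reducing the quotient to ln^2(x)/12 → ∞.
Limit = ∞.

Final answer: ∞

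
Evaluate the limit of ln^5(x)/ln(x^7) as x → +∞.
This is an ∞/∞ indeterminate form as x → +∞.
Write ln(x^7) = 7·ln(x), reducing the quotient to ln^4(x)/7 → ∞.
Limit = ∞.

Final answer: ∞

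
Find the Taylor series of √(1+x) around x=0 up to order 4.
-5·x^4/128 + x^3/16 - x^2/8 + x/2 + 1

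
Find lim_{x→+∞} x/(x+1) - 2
Evaluate the dominant behaviour as x → +∞; each term tends to a finite value or vanishes.
Limit = -1.

Final answer: -1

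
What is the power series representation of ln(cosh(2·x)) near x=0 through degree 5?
-4·x^4/3 + 2·x^2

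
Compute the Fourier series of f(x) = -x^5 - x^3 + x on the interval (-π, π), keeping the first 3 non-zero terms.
(-226 - 2·π^4 + 38·π^2)·sin(x) + (-4·π^2 + 5 + π^4)·sin(2·x) + (-2·π^4/3 + 10/81 + 22·π^2/27)·sin(3·x)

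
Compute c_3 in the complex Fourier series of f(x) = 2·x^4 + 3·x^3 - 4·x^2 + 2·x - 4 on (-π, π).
Compute the real Fourier coefficients first: a_3 = 80/27 - 16·π^2/9, b_3 = 2·π^2.
Then c_3 = (a_3 − i·b_3)/2 = -8·π^2/9 + 40/27 - i·π^2.

Final answer: -8·π^2/9 + 40/27 - i·π^2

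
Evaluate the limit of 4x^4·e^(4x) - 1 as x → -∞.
The product is a 0·∞ indeterminate form at x → -∞.
Rewrite the product as 4x^4 / e^(-4x) (an ∞/∞ form) and apply L'Hôpital, or use the standard hierarchy e^(4|x|) ≫ |x^4| as x → -∞.
The indeterminate product → 0, so the limit = -1.

Final answer: -1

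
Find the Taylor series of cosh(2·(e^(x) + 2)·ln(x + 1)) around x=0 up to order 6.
309·x^6/2 - 44·x^5 + 133·x^4/2 - 6·x^3 + 18·x^2 + 1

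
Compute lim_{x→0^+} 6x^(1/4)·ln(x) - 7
The product is a 0·∞ indeterminate form at x → 0⁺.
Rewrite the product as 6·ln(x) / x^(-1/4) and apply L'Hôpital, or use the standard hierarchy x^(-1/4) ≫ |ln x| as x → 0⁺.
The indeterminate product → 0, so the limit = -7.

Final answer: -7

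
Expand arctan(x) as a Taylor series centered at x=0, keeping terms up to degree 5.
x^5/5 - x^3/3 + x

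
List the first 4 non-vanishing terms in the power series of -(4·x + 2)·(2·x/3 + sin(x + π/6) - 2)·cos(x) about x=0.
x^3·(-4/3 + 2·√(3)/3) + x^2·(-11/3 - 2·√(3)) + x·(14/3 - √(3)) + 3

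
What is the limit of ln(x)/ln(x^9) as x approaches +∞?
This is an ∞/∞ indeterminate form as x → +∞.
Write ln(x^9) = 9·ln(x), reducing the quotient to 1/9.
Limit = 1/9.

Final answer: 1/9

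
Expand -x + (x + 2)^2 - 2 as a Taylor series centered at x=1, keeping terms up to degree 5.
6 + 5·(x - 1) + (x - 1)^2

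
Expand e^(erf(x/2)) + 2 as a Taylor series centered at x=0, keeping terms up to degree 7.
x^7·(-1/(2688·√(π)) - 1/(288·π^(5/2)) + 1/(5040·π^(7/2)) + 19/(2880·π^(3/2))) + x^6·(-1/(72·π^2) + 1/(720·π^3) + 7/(720·π)) + x^5·(-1/(24·π^(3/2)) + 1/(120·π^(5/2)) + 1/(160·√(π))) + x^4·(-1/(12·π) + 1/(24·π^2)) + x^3·(-1/(12·√(π)) + 1/(6·π^(3/2))) + x^2/(2·π) + x/√(π) + 3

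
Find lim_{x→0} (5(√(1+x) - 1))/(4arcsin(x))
Both numerator and denominator → 0 as x → 0; this is a 0/0 indeterminate form.
Expand each to leading order near x = 0: numerator ~ 5·x/2, denominator ~ 4·x.
The limit of the ratio is 5/8.

Final answer: 5/8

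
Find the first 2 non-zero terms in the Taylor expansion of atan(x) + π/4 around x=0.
x + π/4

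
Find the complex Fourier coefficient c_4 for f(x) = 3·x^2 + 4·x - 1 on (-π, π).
Compute the real Fourier coefficients first: a_4 = 3/4, b_4 = -2.
Then c_4 = (a_4 − i·b_4)/2 = 3/8 + i.

Final answer: 3/8 + i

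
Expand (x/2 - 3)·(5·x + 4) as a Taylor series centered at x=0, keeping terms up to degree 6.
5·x^2/2 - 13·x - 12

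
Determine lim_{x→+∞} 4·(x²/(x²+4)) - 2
Evaluate the dominant behaviour as x → +∞; each term tends to a finite value or vanishes.
Limit = 2.

Final answer: 2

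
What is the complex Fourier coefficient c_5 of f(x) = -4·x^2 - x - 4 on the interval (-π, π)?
Compute the real Fourier coefficients first: a_5 = 16/25, b_5 = -2/5.
Then c_5 = (a_5 − i·b_5)/2 = 8/25 + i/5.

Final answer: 8/25 + i/5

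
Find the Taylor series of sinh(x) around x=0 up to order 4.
x^3/6 + x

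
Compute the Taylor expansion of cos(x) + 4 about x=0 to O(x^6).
x^4/24 - x^2/2 + 5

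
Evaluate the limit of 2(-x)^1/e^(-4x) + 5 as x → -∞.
The quotient is an ∞/∞ indeterminate form as x → -∞.
Compare growth rates of the dominant terms (exponentials ≫ polynomials ≫ logarithms), or apply L'Hôpital's rule; the quotient → 0.
Adding the constant: 0 + 5 = 5. Limit = 5.

Final answer: 5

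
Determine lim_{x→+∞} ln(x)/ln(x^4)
This is an ∞/∞ indeterminate form as x → +∞.
Write ln(x^4) = 4·ln(x), reducing the quotient to 1/4.
Limit = 1/4.

Final answer: 1/4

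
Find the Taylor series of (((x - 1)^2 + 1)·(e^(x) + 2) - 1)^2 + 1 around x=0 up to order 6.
53·x^6/90 + x^5/3 + 23·x^4/6 - 38·x^3/3 + 36·x^2 - 40·x + 26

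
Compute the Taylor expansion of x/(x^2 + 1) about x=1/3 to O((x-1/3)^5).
3/10 + 18·(x - 1/3)/25 - 351·(x - 1/3)^2/500 - 567·(x - 1/3)^3/2500 + 19197·(x - 1/3)^4/25000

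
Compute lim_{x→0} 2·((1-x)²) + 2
Direct substitution at x = 0 gives 4.

Final answer: 4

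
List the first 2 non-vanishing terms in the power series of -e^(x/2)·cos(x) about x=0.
-x/2 - 1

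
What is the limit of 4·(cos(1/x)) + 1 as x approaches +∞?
Evaluate the dominant behaviour as x → +∞; each term tends to a finite value or vanishes.
Limit = 5.

Final answer: 5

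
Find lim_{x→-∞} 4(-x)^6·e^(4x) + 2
The product is a 0·∞ indeterminate form at x → -∞.
Rewrite the product as 4(-x)^6 / e^(-4x) (an ∞/∞ form) and apply L'Hôpital, or use the standard hierarchy e^(4|x|) ≫ |(-x)^6| as x → -∞.
The indeterminate product → 0, so the limit = 2.

Final answer: 2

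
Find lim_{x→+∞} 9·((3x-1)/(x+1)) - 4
Evaluate the dominant behaviour as x → +∞; each term tends to a finite value or vanishes.
Limit = 23.

Final answer: 23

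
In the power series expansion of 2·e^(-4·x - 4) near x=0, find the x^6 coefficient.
Expand to order 6: 2·e^(-4·x - 4) = 512·x^6·e^(-4)/45 - 256·x^5·e^(-4)/15 + 64·x^4·e^(-4)/3 - 64·x^3·e^(-4)/3 + 16·x^2·e^(-4) - 8·x·e^(-4) + 2·e^(-4) + O(x^7).
The coefficient of x^6 is 512·e^(-4)/45.

Final answer: 512·e^(-4)/45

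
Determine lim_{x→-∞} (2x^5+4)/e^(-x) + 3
The quotient is an ∞/∞ indeterminate form as x → -∞.
Compare growth rates of the dominant terms (exponentials ≫ polynomials ≫ logarithms), or apply L'Hôpital's rule; the quotient → 0.
Adding the constant: 0 + 3 = 3. Limit = 3.

Final answer: 3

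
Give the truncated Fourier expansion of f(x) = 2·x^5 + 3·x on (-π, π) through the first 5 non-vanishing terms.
(-80·π^2 + 4·π^4 + 486)·sin(x) + (-2·π^4 - 18 + 10·π^2)·sin(2·x) + (-80·π^2/27 + 322/81 + 4·π^4/3)·sin(3·x) + (-π^4 - 63/32 + 5·π^2/4)·sin(4·x) + (-16·π^2/25 + 846/625 + 4·π^4/5)·sin(5·x)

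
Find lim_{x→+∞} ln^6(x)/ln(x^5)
This is an ∞/∞ indeterminate form as x → +∞.
Write ln(x^5) = 5·ln(x), reducing the quotient to ln^5(x)/5 → ∞.
Limit = ∞.

Final answer: ∞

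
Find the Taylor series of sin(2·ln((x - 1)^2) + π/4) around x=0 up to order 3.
2·√(2)·x^3/3 - 5·√(2)·x^2 - 2·√(2)·x + √(2)/2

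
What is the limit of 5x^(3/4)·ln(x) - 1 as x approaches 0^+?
The product is a 0·∞ indeterminate form at x → 0⁺.
Rewrite the product as 5·ln(x) / x^(-3/4) and apply L'Hôpital, or use the standard hierarchy x^(-3/4) ≫ |ln x| as x → 0⁺.
The indeterminate product → 0, so the limit = -1.

Final answer: -1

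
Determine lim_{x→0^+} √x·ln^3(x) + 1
The product is a 0·∞ indeterminate form at x → 0⁺.
Rewrite the product as ln^3(x) / x^(-1/2) and apply L'Hôpital, or use the standard hierarchy x^(-1/2) ≫ |ln x|^3 as x → 0⁺.
The indeterminate product → 0, so the limit = 1.

Final answer: 1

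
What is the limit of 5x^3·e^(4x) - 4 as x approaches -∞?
The product is a 0·∞ indeterminate form at x → -∞.
Rewrite the product as 5x^3 / e^(-4x) (an ∞/∞ form) and apply L'Hôpital, or use the standard hierarchy e^(4|x|) ≫ |x^3| as x → -∞.
The indeterminate product → 0, so the limit = -4.

Final answer: -4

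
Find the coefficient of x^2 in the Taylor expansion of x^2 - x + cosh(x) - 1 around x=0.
Expand to order 2: x^2 - x + cosh(x) - 1 = 3·x^2/2 - x + O(x^3).
The coefficient of x^2 is 3/2.

Final answer: 3/2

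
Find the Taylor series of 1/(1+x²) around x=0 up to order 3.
1 - x^2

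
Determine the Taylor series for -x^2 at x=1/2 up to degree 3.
-1/4 - (x - 1/2) - (x - 1/2)^2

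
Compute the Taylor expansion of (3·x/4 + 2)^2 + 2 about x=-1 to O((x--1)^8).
57/16 + 15·(x + 1)/8 + 9·(x + 1)^2/16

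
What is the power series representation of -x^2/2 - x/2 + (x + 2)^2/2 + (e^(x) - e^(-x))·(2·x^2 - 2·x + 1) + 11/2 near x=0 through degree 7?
17·x^7/504 - x^6/30 + 41·x^5/60 - 2·x^4/3 + 13·x^3/3 - 4·x^2 + 7·x/2 + 15/2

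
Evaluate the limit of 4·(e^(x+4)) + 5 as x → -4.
Direct substitution at x = -4 gives 9.

Final answer: 9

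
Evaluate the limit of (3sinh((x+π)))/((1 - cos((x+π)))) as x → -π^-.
Both numerator and denominator → 0 as x → -π^-; this is a 0/0 indeterminate form.
Expand each to leading order near x = -π: numerator ~ 3·(x + π), denominator ~ (x + π)^2/2.
The limit of the ratio is -∞.

Final answer: -∞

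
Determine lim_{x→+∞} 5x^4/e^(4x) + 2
The quotient is an ∞/∞ indeterminate form as x → +∞.
The exponential denominator e^(4x) dominates the polynomial numerator (e^x ≫ x^4 as x → ∞), so the quotient → 0.
Adding the constant: 0 + 2 = 2. Limit = 2.

Final answer: 2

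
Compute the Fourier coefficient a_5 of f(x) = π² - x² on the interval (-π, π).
a_5 = (1/π) ∫_{-π}^{π} f(x)·cos(5x) dx.
Evaluate the integral (use parity and integration by parts as needed): a_5 = 4/25.

Final answer: 4/25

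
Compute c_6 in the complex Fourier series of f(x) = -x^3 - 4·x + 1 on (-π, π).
Compute the real Fourier coefficients first: a_6 = 0, b_6 = 23/18 + π^2/3.
Then c_6 = (a_6 − i·b_6)/2 = -i·π^2/6 - 23·i/36.

Final answer: -i·π^2/6 - 23·i/36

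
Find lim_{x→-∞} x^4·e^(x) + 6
The product is a 0·∞ indeterminate form at x → -∞.
Rewrite the product as x^4 / e^(-x) (an ∞/∞ form) and apply L'Hôpital, or use the standard hierarchy e^(|x|) ≫ |x^4| as x → -∞.
The indeterminate product → 0, so the limit = 6.

Final answer: 6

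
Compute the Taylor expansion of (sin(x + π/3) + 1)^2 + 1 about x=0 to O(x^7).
x^6·(√(3)/2 + 1)^2·(-29/(1440·(√(3)/2 + 1)^2) - √(3)/(720·(√(3)/2 + 1))) + x^5·(√(3)/2 + 1)^2·(1/(120·(√(3)/2 + 1)) + √(3)/(16·(√(3)/2 + 1)^2)) + x^4·(√(3)/2 + 1)^2·(5/(48·(√(3)/2 + 1)^2) + √(3)/(24·(√(3)/2 + 1))) + x^3·(√(3)/2 + 1)^2·(-√(3)/(4·(√(3)/2 + 1)^2) - 1/(6·(√(3)/2 + 1))) + x^2·(√(3)/2 + 1)^2·(-√(3)/(2·(√(3)/2 + 1)) + 1/(4·(√(3)/2 + 1)^2)) + x·(√(3)/2 + 1) + 1 + (√(3)/2 + 1)^2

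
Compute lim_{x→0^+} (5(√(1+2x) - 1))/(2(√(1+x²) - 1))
Both numerator and denominator → 0 as x → 0^+; this is a 0/0 indeterminate form.
Expand each to leading order near x = 0: numerator ~ 5·x, denominator ~ x^2.
The limit of the ratio is ∞.

Final answer: ∞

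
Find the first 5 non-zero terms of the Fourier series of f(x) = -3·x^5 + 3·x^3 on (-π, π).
(-756 - 6·π^4 + 126·π^2)·sin(x) + (-18·π^2 + 27 + 3·π^4)·sin(2·x) + (-2·π^4 - 116/27 + 58·π^2/9)·sin(3·x) + (-27·π^2/8 + 81/64 + 3·π^4/2)·sin(4·x) + (-6·π^4/5 - 324/625 + 54·π^2/25)·sin(5·x)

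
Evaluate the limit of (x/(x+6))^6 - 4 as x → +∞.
As x → +∞: x/(x+6) = 1/(1 + 6/x) → 1, and the 6th power of a limit-1 base also → 1; with the additive constant, 1 - 4 = -3.
Limit = -3.

Final answer: -3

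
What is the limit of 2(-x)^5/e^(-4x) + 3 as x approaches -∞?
The quotient is an ∞/∞ indeterminate form as x → -∞.
Compare growth rates of the dominant terms (exponentials ≫ polynomials ≫ logarithms), or apply L'Hôpital's rule; the quotient → 0.
Adding the constant: 0 + 3 = 3. Limit = 3.

Final answer: 3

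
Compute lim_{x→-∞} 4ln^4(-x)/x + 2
The quotient is an ∞/∞ indeterminate form as x → -∞.
Compare growth rates of the dominant terms (exponentials ≫ polynomials ≫ logarithms), or apply L'Hôpital's rule; the quotient → 0.
Adding the constant: 0 + 2 = 2. Limit = 2.

Final answer: 2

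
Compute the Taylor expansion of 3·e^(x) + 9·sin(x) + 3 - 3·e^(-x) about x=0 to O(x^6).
x^5/8 - x^3/2 + 15·x + 3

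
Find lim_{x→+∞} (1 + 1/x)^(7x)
As x → +∞: write (1 + 1/x)^(7x) = ((1 + 1/x)^x)^7 → (e^1)^7 = e^7.
Limit = e^(7).

Final answer: e^(7)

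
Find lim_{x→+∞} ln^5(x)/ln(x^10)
This is an ∞/∞ indeterminate form as x → +∞.
Write ln(x^10) = 10·ln(x), reducing the quotient to ln^4(x)/10 → ∞.
Limit = ∞.

Final answer: ∞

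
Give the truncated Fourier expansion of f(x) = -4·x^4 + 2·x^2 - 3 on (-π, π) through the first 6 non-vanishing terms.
(-200 + 32·π^2)·cos(x) + (14 - 8·π^2)·cos(2·x) + (-88/27 + 32·π^2/9)·cos(3·x) + (5/4 - 2·π^2)·cos(4·x) + (-392/625 + 32·π^2/25)·cos(5·x) - 4·π^4/5 - 3 + 2·π^2/3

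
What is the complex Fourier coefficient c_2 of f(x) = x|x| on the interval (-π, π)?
Compute the real Fourier coefficients first: a_2 = 0, b_2 = -π.
Then c_2 = (a_2 − i·b_2)/2 = i·π/2.

Final answer: i·π/2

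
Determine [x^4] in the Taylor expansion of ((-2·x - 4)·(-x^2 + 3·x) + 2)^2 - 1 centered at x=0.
Expand to order 4: ((-2·x - 4)·(-x^2 + 3·x) + 2)^2 - 1 = -44·x^4 + 56·x^3 + 136·x^2 - 48·x + 3 + O(x^5).
The coefficient of x^4 is -44.

Final answer: -44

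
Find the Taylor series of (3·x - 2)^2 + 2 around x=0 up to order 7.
9·x^2 - 12·x + 6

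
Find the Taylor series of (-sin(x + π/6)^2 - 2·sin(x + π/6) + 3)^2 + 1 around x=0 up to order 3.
7·√(3)·x^3/4 + 27·x^2/4 - 21·√(3)·x/4 + 65/16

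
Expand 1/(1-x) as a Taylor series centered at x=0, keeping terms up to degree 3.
x^3 + x^2 + x + 1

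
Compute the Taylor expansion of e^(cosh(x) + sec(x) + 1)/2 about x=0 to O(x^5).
3·x^4·e^(3)/8 + x^2·e^(3)/2 + e^(3)/2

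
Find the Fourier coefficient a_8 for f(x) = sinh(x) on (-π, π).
a_8 = (1/π) ∫_{-π}^{π} f(x)·cos(8x) dx.
Evaluate the integral (use parity and integration by parts as needed): a_8 = 0.

Final answer: 0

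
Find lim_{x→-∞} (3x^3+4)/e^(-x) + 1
The quotient is an ∞/∞ indeterminate form as x → -∞.
Compare growth rates of the dominant terms (exponentials ≫ polynomials ≫ logarithms), or apply L'Hôpital's rule; the quotient → 0.
Adding the constant: 0 + 1 = 1. Limit = 1.

Final answer: 1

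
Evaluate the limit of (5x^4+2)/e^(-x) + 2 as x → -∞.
The quotient is an ∞/∞ indeterminate form as x → -∞.
Compare growth rates of the dominant terms (exponentials ≫ polynomials ≫ logarithms), or apply L'Hôpital's rule; the quotient → 0.
Adding the constant: 0 + 2 = 2. Limit = 2.

Final answer: 2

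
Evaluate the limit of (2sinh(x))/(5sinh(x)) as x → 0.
Both numerator and denominator → 0 as x → 0; this is a 0/0 indeterminate form.
Expand each to leading order near x = 0: numerator ~ 2·x, denominator ~ 5·x.
The limit of the ratio is 2/5.

Final answer: 2/5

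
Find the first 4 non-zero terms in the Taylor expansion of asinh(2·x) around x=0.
-40·x^7/7 + 12·x^5/5 - 4·x^3/3 + 2·x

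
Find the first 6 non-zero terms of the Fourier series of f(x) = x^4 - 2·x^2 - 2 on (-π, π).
(56 - 8·π^2)·cos(x) + (-5 + 2·π^2)·cos(2·x) + (40/27 - 8·π^2/9)·cos(3·x) + (-11/16 + π^2/2)·cos(4·x) + (248/625 - 8·π^2/25)·cos(5·x) - 2·π^2/3 - 2 + π^4/5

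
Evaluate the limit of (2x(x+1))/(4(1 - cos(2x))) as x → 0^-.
Both numerator and denominator → 0 as x → 0^-; this is a 0/0 indeterminate form.
Expand each to leading order near x = 0: numerator ~ 2·x, denominator ~ 8·x^2.
The limit of the ratio is -∞.

Final answer: -∞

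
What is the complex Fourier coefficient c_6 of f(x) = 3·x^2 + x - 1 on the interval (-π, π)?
Compute the real Fourier coefficients first: a_6 = 1/3, b_6 = -1/3.
Then c_6 = (a_6 − i·b_6)/2 = 1/6 + i/6.

Final answer: 1/6 + i/6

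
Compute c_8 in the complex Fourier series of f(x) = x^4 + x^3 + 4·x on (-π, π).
Compute the real Fourier coefficients first: a_8 = -3/256 + π^2/8, b_8 = -π^2/4 - 125/128.
Then c_8 = (a_8 − i·b_8)/2 = -3/512 + π^2/16 + 125·i/256 + i·π^2/8.

Final answer: -3/512 + π^2/16 + 125·i/256 + i·π^2/8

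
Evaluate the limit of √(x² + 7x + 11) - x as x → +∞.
This is an ∞ − ∞ indeterminate form.
Multiply and divide by the conjugate √(x²+7x + 11) + x; the x² terms cancel, leaving (7x + 11)/(√(x²+7x + 11)+x) → 7/2.
Limit = 7/2.

Final answer: 7/2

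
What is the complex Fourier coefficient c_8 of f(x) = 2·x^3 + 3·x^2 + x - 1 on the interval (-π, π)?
Compute the real Fourier coefficients first: a_8 = 3/16, b_8 = -π^2/2 - 13/64.
Then c_8 = (a_8 − i·b_8)/2 = 3/32 + 13·i/128 + i·π^2/4.

Final answer: 3/32 + 13·i/128 + i·π^2/4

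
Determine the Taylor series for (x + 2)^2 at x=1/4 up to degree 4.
81/16 + 9·(x - 1/4)/2 + (x - 1/4)^2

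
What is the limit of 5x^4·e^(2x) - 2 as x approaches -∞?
The product is a 0·∞ indeterminate form at x → -∞.
Rewrite the product as 5x^4 / e^(-2x) (an ∞/∞ form) and apply L'Hôpital, or use the standard hierarchy e^(2|x|) ≫ |x^4| as x → -∞.
The indeterminate product → 0, so the limit = -2.

Final answer: -2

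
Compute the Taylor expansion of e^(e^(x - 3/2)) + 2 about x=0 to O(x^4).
x^3·(e^(-9/2 + e^(-3/2))/6 + e^(-3 + e^(-3/2))/2 + e^(-3/2 + e^(-3/2))/6) + x^2·(e^(-3 + e^(-3/2))/2 + e^(-3/2 + e^(-3/2))/2) + x·e^(-3/2 + e^(-3/2)) + e^(e^(-3/2)) + 2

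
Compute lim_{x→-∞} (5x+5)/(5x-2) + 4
Evaluate the dominant behaviour as x → -∞; each term tends to a finite value or vanishes.
Limit = 5.

Final answer: 5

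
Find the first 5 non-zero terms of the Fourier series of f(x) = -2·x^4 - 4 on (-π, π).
(-96 + 16·π^2)·cos(x) + (6 - 4·π^2)·cos(2·x) + (-32/27 + 16·π^2/9)·cos(3·x) + (3/8 - π^2)·cos(4·x) - 2·π^4/5 - 4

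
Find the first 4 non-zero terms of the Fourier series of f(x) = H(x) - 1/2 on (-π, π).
2·sin(x)/π + 2·sin(3·x)/(3·π) + 2·sin(5·x)/(5·π) + 2·sin(7·x)/(7·π)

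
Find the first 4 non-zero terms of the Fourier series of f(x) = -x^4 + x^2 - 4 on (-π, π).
(-52 + 8·π^2)·cos(x) + (4 - 2·π^2)·cos(2·x) + (-28/27 + 8·π^2/9)·cos(3·x) - π^4/5 - 4 + π^2/3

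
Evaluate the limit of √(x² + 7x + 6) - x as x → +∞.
This is an ∞ − ∞ indeterminate form.
Multiply and divide by the conjugate √(x²+7x + 6) + x; the x² terms cancel, leaving (7x + 6)/(√(x²+7x + 6)+x) → 7/2.
Limit = 7/2.

Final answer: 7/2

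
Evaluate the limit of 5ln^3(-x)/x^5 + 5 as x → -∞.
The quotient is an ∞/∞ indeterminate form as x → -∞.
Compare growth rates of the dominant terms (exponentials ≫ polynomials ≫ logarithms), or apply L'Hôpital's rule; the quotient → 0.
Adding the constant: 0 + 5 = 5. Limit = 5.

Final answer: 5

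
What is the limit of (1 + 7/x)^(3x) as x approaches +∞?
As x → +∞: write (1 + 7/x)^(3x) = ((1 + 7/x)^x)^3 → (e^7)^3 = e^21.
Limit = e^(21).

Final answer: e^(21)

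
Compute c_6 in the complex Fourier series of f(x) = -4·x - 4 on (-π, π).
Compute the real Fourier coefficients first: a_6 = 0, b_6 = 4/3.
Then c_6 = (a_6 − i·b_6)/2 = -2·i/3.

Final answer: -2·i/3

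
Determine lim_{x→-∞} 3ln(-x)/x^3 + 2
The quotient is an ∞/∞ indeterminate form as x → -∞.
Compare growth rates of the dominant terms (exponentials ≫ polynomials ≫ logarithms), or apply L'Hôpital's rule; the quotient → 0.
Adding the constant: 0 + 2 = 2. Limit = 2.

Final answer: 2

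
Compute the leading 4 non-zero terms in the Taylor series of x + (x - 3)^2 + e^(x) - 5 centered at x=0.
x^3/6 + 3·x^2/2 - 4·x + 5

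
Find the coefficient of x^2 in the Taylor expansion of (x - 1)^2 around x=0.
Expand to order 2: (x - 1)^2 = x^2 - 2·x + 1 + O(x^3).
The coefficient of x^2 is 1.

Final answer: 1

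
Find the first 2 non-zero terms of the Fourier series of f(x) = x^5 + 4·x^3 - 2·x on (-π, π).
(-32·π^2 + 188 + 2·π^4)·sin(x) + (-π^4 + 1/2 + π^2)·sin(2·x)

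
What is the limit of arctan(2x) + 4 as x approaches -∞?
Evaluate the dominant behaviour as x → -∞; each term tends to a finite value or vanishes.
Limit = 4 - π/2.

Final answer: 4 - π/2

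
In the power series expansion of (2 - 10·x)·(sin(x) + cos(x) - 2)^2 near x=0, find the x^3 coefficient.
Expand to order 3: (2 - 10·x)·(sin(x) + cos(x) - 2)^2 = -64·x^3/3 + 24·x^2 - 14·x + 2 + O(x^4).
The coefficient of x^3 is -64/3.

Final answer: -64/3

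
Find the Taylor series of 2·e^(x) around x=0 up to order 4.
x^4/12 + x^3/3 + x^2 + 2·x + 2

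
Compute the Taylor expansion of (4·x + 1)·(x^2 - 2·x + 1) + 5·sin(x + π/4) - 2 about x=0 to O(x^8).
-√(2)·x^7/2016 - √(2)·x^6/288 + √(2)·x^5/48 + 5·√(2)·x^4/48 + x^3·(4 - 5·√(2)/12) + x^2·(-7 - 5·√(2)/4) + x·(2 + 5·√(2)/2) - 1 + 5·√(2)/2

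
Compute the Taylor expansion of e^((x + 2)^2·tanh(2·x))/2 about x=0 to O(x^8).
240664·x^7/315 + 28973·x^6/45 + 5956·x^5/15 + 568·x^4/3 + 211·x^3/3 + 20·x^2 + 4·x + 1/2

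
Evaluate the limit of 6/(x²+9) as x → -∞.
Evaluate the dominant behaviour as x → -∞; each term tends to a finite value or vanishes.
Limit = 0.

Final answer: 0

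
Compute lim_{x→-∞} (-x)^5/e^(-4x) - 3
The quotient is an ∞/∞ indeterminate form as x → -∞.
Compare growth rates of the dominant terms (exponentials ≫ polynomials ≫ logarithms), or apply L'Hôpital's rule; the quotient → 0.
Adding the constant: 0 - 3 = -3. Limit = -3.

Final answer: -3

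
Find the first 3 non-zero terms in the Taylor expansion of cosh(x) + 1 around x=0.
x^4/24 + x^2/2 + 2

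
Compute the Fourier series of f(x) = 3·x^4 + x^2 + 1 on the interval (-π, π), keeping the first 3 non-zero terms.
(140 - 24·π^2)·cos(x) + (-8 + 6·π^2)·cos(2·x) + 1 + π^2/3 + 3·π^4/5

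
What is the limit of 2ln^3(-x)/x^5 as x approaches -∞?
This is an ∞/∞ indeterminate form as x → -∞.
Compare growth rates of the dominant terms (exponentials ≫ polynomials ≫ logarithms), or apply L'Hôpital's rule; the quotient → 0.
Limit = 0.

Final answer: 0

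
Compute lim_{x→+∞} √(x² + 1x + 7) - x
This is an ∞ − ∞ indeterminate form.
Multiply and divide by the conjugate √(x²+1x + 7) + x; the x² terms cancel, leaving (1x + 7)/(√(x²+1x + 7)+x) → 1/2.
Limit = 1/2.

Final answer: 1/2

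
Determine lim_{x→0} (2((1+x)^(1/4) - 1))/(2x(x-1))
Both numerator and denominator → 0 as x → 0; this is a 0/0 indeterminate form.
Expand each to leading order near x = 0: numerator ~ x/2, denominator ~ -2·x.
The limit of the ratio is -1/4.

Final answer: -1/4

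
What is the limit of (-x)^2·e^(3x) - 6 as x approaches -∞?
The product is a 0·∞ indeterminate form at x → -∞.
Rewrite the product as (-x)^2 / e^(-3x) (an ∞/∞ form) and apply L'Hôpital, or use the standard hierarchy e^(3|x|) ≫ |(-x)^2| as x → -∞.
The indeterminate product → 0, so the limit = -6.

Final answer: -6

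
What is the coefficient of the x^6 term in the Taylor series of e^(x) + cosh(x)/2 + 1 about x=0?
Expand to order 6: e^(x) + cosh(x)/2 + 1 = x^6/480 + x^5/120 + x^4/16 + x^3/6 + 3·x^2/4 + x + 5/2 + O(x^7).
The coefficient of x^6 is 1/480.

Final answer: 1/480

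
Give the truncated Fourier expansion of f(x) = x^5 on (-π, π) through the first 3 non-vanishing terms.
(-40·π^2 + 2·π^4 + 240)·sin(x) + (-π^4 - 15/2 + 5·π^2)·sin(2·x) + (-40·π^2/27 + 80/81 + 2·π^4/3)·sin(3·x)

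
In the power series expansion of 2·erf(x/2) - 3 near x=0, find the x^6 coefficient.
Expand to order 6: 2·erf(x/2) - 3 = x^5/(80·√(π)) - x^3/(6·√(π)) + 2·x/√(π) - 3 + O(x^7).
The coefficient of x^6 is 0.

Final answer: 0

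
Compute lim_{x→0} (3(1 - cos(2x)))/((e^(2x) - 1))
Both numerator and denominator → 0 as x → 0; this is a 0/0 indeterminate form.
Expand each to leading order near x = 0: numerator ~ 6·x^2, denominator ~ 2·x.
The limit of the ratio is 0.

Final answer: 0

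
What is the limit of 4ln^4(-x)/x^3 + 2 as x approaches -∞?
The quotient is an ∞/∞ indeterminate form as x → -∞.
Compare growth rates of the dominant terms (exponentials ≫ polynomials ≫ logarithms), or apply L'Hôpital's rule; the quotient → 0.
Adding the constant: 0 + 2 = 2. Limit = 2.

Final answer: 2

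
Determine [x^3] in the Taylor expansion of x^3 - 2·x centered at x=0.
Expand to order 3: x^3 - 2·x = x^3 - 2·x + O(x^4).
The coefficient of x^3 is 1.

Final answer: 1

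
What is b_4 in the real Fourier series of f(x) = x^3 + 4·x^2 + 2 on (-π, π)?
b_4 = (1/π) ∫_{-π}^{π} f(x)·sin(4x) dx.
Evaluate the integral (use parity and integration by parts as needed): b_4 = 3/16 - π^2/2.

Final answer: 3/16 - π^2/2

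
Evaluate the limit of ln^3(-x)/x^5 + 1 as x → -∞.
The quotient is an ∞/∞ indeterminate form as x → -∞.
Compare growth rates of the dominant terms (exponentials ≫ polynomials ≫ logarithms), or apply L'Hôpital's rule; the quotient → 0.
Adding the constant: 0 + 1 = 1. Limit = 1.

Final answer: 1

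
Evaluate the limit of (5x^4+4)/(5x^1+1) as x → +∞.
This is an ∞/∞ indeterminate form as x → +∞.
Divide numerator and denominator by x^4 and let the lower-order terms vanish; the numerator's degree 4 exceeds the denominator's degree 1, so the quotient diverges.
Limit = ∞.

Final answer: ∞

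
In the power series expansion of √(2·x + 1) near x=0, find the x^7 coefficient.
Expand to order 7: √(2·x + 1) = 33·x^7/16 - 21·x^6/16 + 7·x^5/8 - 5·x^4/8 + x^3/2 - x^2/2 + x + 1 + O(x^8).
The coefficient of x^7 is 33/16.

Final answer: 33/16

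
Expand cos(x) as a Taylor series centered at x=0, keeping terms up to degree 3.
1 - x^2/2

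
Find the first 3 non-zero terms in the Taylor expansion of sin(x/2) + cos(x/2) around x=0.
-x^2/8 + x/2 + 1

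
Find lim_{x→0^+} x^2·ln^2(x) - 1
The product is a 0·∞ indeterminate form at x → 0⁺.
Rewrite the product as ln^2(x) / x^(-2) and apply L'Hôpital, or use the standard hierarchy x^(-2) ≫ |ln x|^2 as x → 0⁺.
The indeterminate product → 0, so the limit = -1.

Final answer: -1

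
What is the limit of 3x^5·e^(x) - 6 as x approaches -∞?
The product is a 0·∞ indeterminate form at x → -∞.
Rewrite the product as 3x^5 / e^(-x) (an ∞/∞ form) and apply L'Hôpital, or use the standard hierarchy e^(|x|) ≫ |x^5| as x → -∞.
The indeterminate product → 0, so the limit = -6.

Final answer: -6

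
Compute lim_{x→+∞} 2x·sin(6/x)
As x → +∞: let u = 6/x → 0⁺; then 2·x·sin(6/x) = 2·6·sin(u)/u → 2·6·1 = 12.
Limit = 12.

Final answer: 12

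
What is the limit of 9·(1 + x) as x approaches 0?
Direct substitution at x = 0 gives 9.

Final answer: 9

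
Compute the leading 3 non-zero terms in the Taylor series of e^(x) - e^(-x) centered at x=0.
x^5/60 + x^3/3 + 2·x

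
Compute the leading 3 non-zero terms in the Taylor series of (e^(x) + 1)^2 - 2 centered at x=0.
3·x^2 + 4·x + 2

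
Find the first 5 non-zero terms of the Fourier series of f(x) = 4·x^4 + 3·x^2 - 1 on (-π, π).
(180 - 32·π^2)·cos(x) + (-9 + 8·π^2)·cos(2·x) + (28/27 - 32·π^2/9)·cos(3·x) + 2·π^2·cos(4·x) - 1 + π^2 + 4·π^4/5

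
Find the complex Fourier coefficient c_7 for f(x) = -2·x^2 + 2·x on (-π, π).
Compute the real Fourier coefficients first: a_7 = 8/49, b_7 = 4/7.
Then c_7 = (a_7 − i·b_7)/2 = 4/49 - 2·i/7.

Final answer: 4/49 - 2·i/7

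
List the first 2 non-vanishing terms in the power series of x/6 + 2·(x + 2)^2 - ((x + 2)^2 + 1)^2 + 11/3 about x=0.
-191·x/6 - 40/3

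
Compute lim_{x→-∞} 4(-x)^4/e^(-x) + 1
The quotient is an ∞/∞ indeterminate form as x → -∞.
Compare growth rates of the dominant terms (exponentials ≫ polynomials ≫ logarithms), or apply L'Hôpital's rule; the quotient → 0.
Adding the constant: 0 + 1 = 1. Limit = 1.

Final answer: 1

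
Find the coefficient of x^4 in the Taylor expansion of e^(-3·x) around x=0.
Expand to order 4: e^(-3·x) = 27·x^4/8 - 9·x^3/2 + 9·x^2/2 - 3·x + 1 + O(x^5).
The coefficient of x^4 is 27/8.

Final answer: 27/8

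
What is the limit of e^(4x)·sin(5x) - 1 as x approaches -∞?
Evaluate the dominant behaviour as x → -∞; each term tends to a finite value or vanishes.
Limit = -1.

Final answer: -1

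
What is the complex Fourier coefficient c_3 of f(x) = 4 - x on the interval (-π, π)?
Compute the real Fourier coefficients first: a_3 = 0, b_3 = -2/3.
Then c_3 = (a_3 − i·b_3)/2 = i/3.

Final answer: i/3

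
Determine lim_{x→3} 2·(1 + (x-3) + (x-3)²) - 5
Direct substitution at x = 3 gives -3.

Final answer: -3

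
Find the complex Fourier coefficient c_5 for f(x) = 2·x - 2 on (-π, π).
Compute the real Fourier coefficients first: a_5 = 0, b_5 = 4/5.
Then c_5 = (a_5 − i·b_5)/2 = -2·i/5.

Final answer: -2·i/5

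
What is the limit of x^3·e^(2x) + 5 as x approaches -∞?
The product is a 0·∞ indeterminate form at x → -∞.
Rewrite the product as x^3 / e^(-2x) (an ∞/∞ form) and apply L'Hôpital, or use the standard hierarchy e^(2|x|) ≫ |x^3| as x → -∞.
The indeterminate product → 0, so the limit = 5.

Final answer: 5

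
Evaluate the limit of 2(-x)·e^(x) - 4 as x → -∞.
The product is a 0·∞ indeterminate form at x → -∞.
Rewrite the product as 2(-x) / e^(-x) (an ∞/∞ form) and apply L'Hôpital, or use the standard hierarchy e^(|x|) ≫ |(-x)| as x → -∞.
The indeterminate product → 0, so the limit = -4.

Final answer: -4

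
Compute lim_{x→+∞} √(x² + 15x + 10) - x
As x → +∞: multiply by the conjugate to get (15x+10)/(√(x²+15x+10)+x); the denominator ~ 2x, so the limit is 15/2.
Limit = 15/2.

Final answer: 15/2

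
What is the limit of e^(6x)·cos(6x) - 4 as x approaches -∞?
Evaluate the dominant behaviour as x → -∞; each term tends to a finite value or vanishes.
Limit = -4.

Final answer: -4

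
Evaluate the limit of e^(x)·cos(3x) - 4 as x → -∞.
Evaluate the dominant behaviour as x → -∞; each term tends to a finite value or vanishes.
Limit = -4.

Final answer: -4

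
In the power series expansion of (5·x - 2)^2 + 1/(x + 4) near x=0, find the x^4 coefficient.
Expand to order 4: (5·x - 2)^2 + 1/(x + 4) = x^4/1024 - x^3/256 + 1601·x^2/64 - 321·x/16 + 17/4 + O(x^5).
The coefficient of x^4 is 1/1024.

Final answer: 1/1024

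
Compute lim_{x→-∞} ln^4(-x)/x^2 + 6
The quotient is an ∞/∞ indeterminate form as x → -∞.
Compare growth rates of the dominant terms (exponentials ≫ polynomials ≫ logarithms), or apply L'Hôpital's rule; the quotient → 0.
Adding the constant: 0 + 6 = 6. Limit = 6.

Final answer: 6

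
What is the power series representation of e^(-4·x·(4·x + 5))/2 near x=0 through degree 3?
-1520·x^3/3 + 92·x^2 - 10·x + 1/2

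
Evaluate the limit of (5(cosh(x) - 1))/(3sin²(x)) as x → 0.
Both numerator and denominator → 0 as x → 0; this is a 0/0 indeterminate form.
Expand each to leading order near x = 0: numerator ~ 5·x^2/2, denominator ~ 3·x^2.
The limit of the ratio is 5/6.

Final answer: 5/6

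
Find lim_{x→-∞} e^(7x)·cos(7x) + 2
Evaluate the dominant behaviour as x → -∞; each term tends to a finite value or vanishes.
Limit = 2.

Final answer: 2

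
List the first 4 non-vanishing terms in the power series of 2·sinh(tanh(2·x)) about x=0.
880·x^7/63 - 8·x^5/5 - 8·x^3/3 + 4·x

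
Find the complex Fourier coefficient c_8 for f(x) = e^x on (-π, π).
Compute the real Fourier coefficients first: a_8 = (-1 + e^(2·π))·e^(-π)/(65·π), b_8 = (8 - 8·e^(2·π))·e^(-π)/(65·π).
Then c_8 = (a_8 − i·b_8)/2 = -e^(-π)/(130·π) + e^(π)/(130·π) - 4·i·e^(-π)/(65·π) + 4·i·e^(π)/(65·π).

Final answer: -e^(-π)/(130·π) + e^(π)/(130·π) - 4·i·e^(-π)/(65·π) + 4·i·e^(π)/(65·π)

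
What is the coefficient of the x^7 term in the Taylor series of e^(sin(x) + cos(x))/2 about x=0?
e/1440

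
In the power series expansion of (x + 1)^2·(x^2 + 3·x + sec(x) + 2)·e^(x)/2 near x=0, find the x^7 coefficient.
Expand to order 7: (x + 1)^2·(x^2 + 3·x + sec(x) + 2)·e^(x)/2 = 6583·x^7/10080 + 1109·x^6/720 + 291·x^5/80 + 175·x^4/24 + 43·x^3/4 + 21·x^2/2 + 6·x + 3/2 + O(x^8).
The coefficient of x^7 is 6583/10080.

Final answer: 6583/10080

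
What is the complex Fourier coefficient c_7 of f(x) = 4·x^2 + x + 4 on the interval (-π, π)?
Compute the real Fourier coefficients first: a_7 = -16/49, b_7 = 2/7.
Then c_7 = (a_7 − i·b_7)/2 = -8/49 - i/7.

Final answer: -8/49 - i/7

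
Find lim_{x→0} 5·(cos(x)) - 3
Direct substitution at x = 0 gives 2.

Final answer: 2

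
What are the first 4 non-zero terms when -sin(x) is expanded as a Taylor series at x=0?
x^7/5040 - x^5/120 + x^3/6 - x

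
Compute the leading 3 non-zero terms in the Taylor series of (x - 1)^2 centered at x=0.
x^2 - 2·x + 1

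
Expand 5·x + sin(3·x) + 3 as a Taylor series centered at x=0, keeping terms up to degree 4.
-9·x^3/2 + 8·x + 3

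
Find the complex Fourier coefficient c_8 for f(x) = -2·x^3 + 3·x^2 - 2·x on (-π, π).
Compute the real Fourier coefficients first: a_8 = 3/16, b_8 = 29/64 + π^2/2.
Then c_8 = (a_8 − i·b_8)/2 = 3/32 - i·π^2/4 - 29·i/128.

Final answer: 3/32 - i·π^2/4 - 29·i/128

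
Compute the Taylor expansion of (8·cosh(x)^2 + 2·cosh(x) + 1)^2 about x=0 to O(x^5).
283·x^4/2 + 198·x^2 + 121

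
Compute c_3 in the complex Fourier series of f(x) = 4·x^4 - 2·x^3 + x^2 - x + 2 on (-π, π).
Compute the real Fourier coefficients first: a_3 = 52/27 - 32·π^2/9, b_3 = 2/9 - 4·π^2/3.
Then c_3 = (a_3 − i·b_3)/2 = -16·π^2/9 + 26/27 - i/9 + 2·i·π^2/3.

Final answer: -16·π^2/9 + 26/27 - i/9 + 2·i·π^2/3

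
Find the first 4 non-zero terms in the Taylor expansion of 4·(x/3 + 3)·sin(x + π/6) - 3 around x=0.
x^3·(-√(3) - 1/3) + x^2·(-3 + 2·√(3)/3) + x·(2/3 + 6·√(3)) + 3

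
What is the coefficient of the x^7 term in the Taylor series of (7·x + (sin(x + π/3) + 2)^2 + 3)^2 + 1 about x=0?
(3 + (√(3)/2 + 2)^2)^2·(2·(-√(3)/(3 + (√(3)/2 + 2)^2) - 1/(2·(3 + (√(3)/2 + 2)^2)))·(1/(60·(3 + (√(3)/2 + 2)^2)) + √(3)/(15·(3 + (√(3)/2 + 2)^2))) + 2·(-√(3)/(3·(3 + (√(3)/2 + 2)^2)) - 1/(3·(3 + (√(3)/2 + 2)^2)))·(√(3)/(12·(3 + (√(3)/2 + 2)^2)) + 1/(6·(3 + (√(3)/2 + 2)^2))) + 2·(√(3)/(2·(3 + (√(3)/2 + 2)^2)) + 9/(3 + (√(3)/2 + 2)^2))·(-1/(45·(3 + (√(3)/2 + 2)^2)) - √(3)/(360·(3 + (√(3)/2 + 2)^2))) - 4·√(3)/(315·(3 + (√(3)/2 + 2)^2)) - 1/(1260·(3 + (√(3)/2 + 2)^2)))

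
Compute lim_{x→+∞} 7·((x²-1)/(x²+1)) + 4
Evaluate the dominant behaviour as x → +∞; each term tends to a finite value or vanishes.
Limit = 11.

Final answer: 11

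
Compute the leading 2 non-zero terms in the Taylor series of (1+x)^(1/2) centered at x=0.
x/2 + 1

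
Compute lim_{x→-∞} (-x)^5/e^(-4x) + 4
The quotient is an ∞/∞ indeterminate form as x → -∞.
Compare growth rates of the dominant terms (exponentials ≫ polynomials ≫ logarithms), or apply L'Hôpital's rule; the quotient → 0.
Adding the constant: 0 + 4 = 4. Limit = 4.

Final answer: 4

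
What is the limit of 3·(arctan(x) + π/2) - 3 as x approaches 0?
Direct substitution at x = 0 gives -3 + 3·π/2.

Final answer: -3 + 3·π/2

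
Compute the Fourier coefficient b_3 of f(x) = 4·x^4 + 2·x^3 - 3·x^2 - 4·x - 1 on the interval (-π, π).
b_3 = (1/π) ∫_{-π}^{π} f(x)·sin(3x) dx.
Evaluate the integral (use parity and integration by parts as needed): b_3 = -32/9 + 4·π^2/3.

Final answer: -32/9 + 4·π^2/3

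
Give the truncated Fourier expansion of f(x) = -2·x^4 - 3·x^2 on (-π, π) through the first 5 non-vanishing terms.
(-84 + 16·π^2)·cos(x) + (3 - 4·π^2)·cos(2·x) + (4/27 + 16·π^2/9)·cos(3·x) + (-π^2 - 3/8)·cos(4·x) - 2·π^4/5 - π^2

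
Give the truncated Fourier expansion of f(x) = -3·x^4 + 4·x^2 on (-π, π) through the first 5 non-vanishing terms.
(-160 + 24·π^2)·cos(x) + (13 - 6·π^2)·cos(2·x) + (-32/9 + 8·π^2/3)·cos(3·x) + (25/16 - 3·π^2/2)·cos(4·x) - 3·π^4/5 + 4·π^2/3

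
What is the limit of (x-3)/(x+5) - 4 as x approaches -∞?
Evaluate the dominant behaviour as x → -∞; each term tends to a finite value or vanishes.
Limit = -3.

Final answer: -3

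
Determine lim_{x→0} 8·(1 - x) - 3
Direct substitution at x = 0 gives 5.

Final answer: 5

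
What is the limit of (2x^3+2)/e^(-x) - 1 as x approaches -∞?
The quotient is an ∞/∞ indeterminate form as x → -∞.
Compare growth rates of the dominant terms (exponentials ≫ polynomials ≫ logarithms), or apply L'Hôpital's rule; the quotient → 0.
Adding the constant: 0 - 1 = -1. Limit = -1.

Final answer: -1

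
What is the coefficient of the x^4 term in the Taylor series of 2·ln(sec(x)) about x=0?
Expand to order 4: 2·ln(sec(x)) = x^4/6 + x^2 + O(x^5).
The coefficient of x^4 is 1/6.

Final answer: 1/6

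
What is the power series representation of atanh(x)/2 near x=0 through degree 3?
x^3/6 + x/2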